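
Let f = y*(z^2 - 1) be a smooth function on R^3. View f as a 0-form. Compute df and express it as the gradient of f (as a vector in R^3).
df = (0) dx + (z^2 - 1) dy + (2*y*z) dz; grad f = (0, z^2 - 1, 2*y*z)

For a 0-form f, d f = (∂f/∂x) dx + (∂f/∂y) dy + (∂f/∂z) dz. The components of the vector representation are exactly the entries of grad f in Cartesian coordinates:
  ∂f/∂x = 0
  ∂f/∂y = z^2 - 1
  ∂f/∂z = 2*y*z.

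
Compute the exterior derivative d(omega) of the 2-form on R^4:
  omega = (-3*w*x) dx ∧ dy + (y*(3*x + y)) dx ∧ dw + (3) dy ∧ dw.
d(omega) = (-6*x - 2*y) dx ∧ dy ∧ dw

For a 2-form omega = sum_{i<j} g_{ij} dx_i ∧ dx_j, the exterior derivative is
  d(omega) = sum_{i<j} d(g_{ij}) ∧ dx_i ∧ dx_j = sum_{i<j, k} (∂g_{ij}/∂x_k) dx_k ∧ dx_i ∧ dx_j.
Expand each term, using dx_k ∧ dx_i ∧ dx_j = sgn(permutation) dx_{(a)} ∧ dx_{(b)} ∧ dx_{(c)} with (a < b < c) sorted:
  d(-3*w*x) includes (∂/∂w)(-3*w*x) dw = (-3*x) dw, which multiplied by dx ∧ dy gives (-3*x) dx ∧ dy ∧ dw
  d(y*(3*x + y)) includes (∂/∂y)(y*(3*x + y)) dy = (3*x + 2*y) dy, which multiplied by dx ∧ dw gives (-3*x - 2*y) dx ∧ dy ∧ dw
Collecting like 3-forms: d(omega) = (-6*x - 2*y) dx ∧ dy ∧ dw.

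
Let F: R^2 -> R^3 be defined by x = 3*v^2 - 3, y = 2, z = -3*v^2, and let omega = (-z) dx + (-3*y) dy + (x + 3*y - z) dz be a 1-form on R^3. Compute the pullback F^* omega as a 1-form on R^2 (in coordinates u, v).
F^* omega = (18*v*(-v^2 - 1)) dv

Using F^*(f dg) = (f ∘ F) d(g ∘ F), substitute each coordinate x_i by F_i(u, v) in f_i, and replace dx_i by d F_i = (∂F_i/∂u) du + (∂F_i/∂v) dv.
  For the x component: f_1(F) = 3*v^2; d F_1 = (0) du + (6*v) dv
  For the y component: f_2(F) = -6; d F_2 = (0) du + (0) dv
  For the z component: f_3(F) = 6*v^2 + 3; d F_3 = (0) du + (-6*v) dv
Combining and collecting du, dv coefficients:
  coeff of du: 0
  coeff of dv: 18*v*(-v^2 - 1)
F^* omega = (18*v*(-v^2 - 1)) dv.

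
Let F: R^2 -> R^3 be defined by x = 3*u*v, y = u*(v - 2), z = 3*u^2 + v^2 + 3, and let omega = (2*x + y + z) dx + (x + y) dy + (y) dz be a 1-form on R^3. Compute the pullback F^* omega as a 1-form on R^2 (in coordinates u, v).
F^* omega = (15*u^2*v - 12*u^2 + 25*u*v^2 - 16*u*v + 4*u + 3*v^3 + 9*v) du + (u*(9*u^2 + 25*u*v - 8*u + 5*v^2 - 4*v + 9)) dv

Using F^*(f dg) = (f ∘ F) d(g ∘ F), substitute each coordinate x_i by F_i(u, v) in f_i, and replace dx_i by d F_i = (∂F_i/∂u) du + (∂F_i/∂v) dv.
  For the x component: f_1(F) = 3*u^2 + 7*u*v - 2*u + v^2 + 3; d F_1 = (3*v) du + (3*u) dv
  For the y component: f_2(F) = 2*u*(2*v - 1); d F_2 = (v - 2) du + (u) dv
  For the z component: f_3(F) = u*(v - 2); d F_3 = (6*u) du + (2*v) dv
Combining and collecting du, dv coefficients:
  coeff of du: 15*u^2*v - 12*u^2 + 25*u*v^2 - 16*u*v + 4*u + 3*v^3 + 9*v
  coeff of dv: u*(9*u^2 + 25*u*v - 8*u + 5*v^2 - 4*v + 9)
F^* omega = (15*u^2*v - 12*u^2 + 25*u*v^2 - 16*u*v + 4*u + 3*v^3 + 9*v) du + (u*(9*u^2 + 25*u*v - 8*u + 5*v^2 - 4*v + 9)) dv.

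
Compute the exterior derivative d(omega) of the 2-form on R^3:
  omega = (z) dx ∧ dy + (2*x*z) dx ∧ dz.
d(omega) = (1) dx ∧ dy ∧ dz

For a 2-form omega = sum_{i<j} g_{ij} dx_i ∧ dx_j, the exterior derivative is
  d(omega) = sum_{i<j} d(g_{ij}) ∧ dx_i ∧ dx_j = sum_{i<j, k} (∂g_{ij}/∂x_k) dx_k ∧ dx_i ∧ dx_j.
Expand each term, using dx_k ∧ dx_i ∧ dx_j = sgn(permutation) dx_{(a)} ∧ dx_{(b)} ∧ dx_{(c)} with (a < b < c) sorted:
  d(z) includes (∂/∂z)(z) dz = (1) dz, which multiplied by dx ∧ dy gives (1) dx ∧ dy ∧ dz
Collecting like 3-forms: d(omega) = (1) dx ∧ dy ∧ dz.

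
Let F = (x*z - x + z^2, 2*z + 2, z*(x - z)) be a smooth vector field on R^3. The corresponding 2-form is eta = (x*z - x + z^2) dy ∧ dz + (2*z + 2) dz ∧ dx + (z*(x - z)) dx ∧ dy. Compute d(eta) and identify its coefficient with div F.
d(eta) = (x - z - 1) dx ∧ dy ∧ dz; div F = x - z - 1

For a 2-form in R^3 of the form above, applying d gives a 3-form with coefficient ∂P/∂x + ∂Q/∂y + ∂R/∂z:
  ∂P/∂x = z - 1
  ∂Q/∂y = 0
  ∂R/∂z = x - 2*z
Sum = x - z - 1, which is exactly div F.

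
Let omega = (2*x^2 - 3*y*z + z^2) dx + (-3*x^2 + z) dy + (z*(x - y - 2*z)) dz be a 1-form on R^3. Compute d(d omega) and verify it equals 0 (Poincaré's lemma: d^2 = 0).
d(d omega) = 0

Step 1: d omega = sum_{i<j} (∂f_j/∂x_i - ∂f_i/∂x_j) dx_i ∧ dx_j:
  coeff of dx ∧ dy: -6*x + 3*z
  coeff of dx ∧ dz: 3*y - z
  coeff of dy ∧ dz: -z - 1
Step 2: Apply d again to each 2-form coefficient. The only possible 3-form in R^3 is dx ∧ dy ∧ dz, with coefficient
  ∂(coeff of dy∧dz)/∂x - ∂(coeff of dx∧dz)/∂y + ∂(coeff of dx∧dy)/∂z
  = ∂/∂x (-z - 1) - ∂/∂y (3*y - z) + ∂/∂z (-6*x + 3*z).
Each of these terms simplifies to sums of mixed partials that cancel in pairs. The result is 0 (by equality of mixed partials for smooth functions — Schwarz / Clairaut).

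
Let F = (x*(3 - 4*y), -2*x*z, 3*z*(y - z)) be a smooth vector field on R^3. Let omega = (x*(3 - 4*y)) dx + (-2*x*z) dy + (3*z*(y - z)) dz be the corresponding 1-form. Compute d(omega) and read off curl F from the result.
d(omega) = (2*x + 3*z) dy ∧ dz + (0) dz ∧ dx + (4*x - 2*z) dx ∧ dy; curl F = (2*x + 3*z, 0, 4*x - 2*z)

d omega = sum_{i<j} (∂f_j/∂x_i - ∂f_i/∂x_j) dx_i ∧ dx_j. Under the identification (dy ∧ dz, dz ∧ dx, dx ∧ dy) ↔ (e_x, e_y, e_z), the coefficients are exactly the components of curl F. Compute:
  ∂R/∂y - ∂Q/∂z = (3*z) - (-2*x) = 2*x + 3*z
  ∂P/∂z - ∂R/∂x = (0) - (0) = 0
  ∂Q/∂x - ∂P/∂y = (-2*z) - (-4*x) = 4*x - 2*z.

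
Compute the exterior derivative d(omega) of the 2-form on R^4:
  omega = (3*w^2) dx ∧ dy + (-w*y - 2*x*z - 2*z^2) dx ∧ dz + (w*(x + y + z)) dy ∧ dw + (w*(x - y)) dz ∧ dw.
d(omega) = (7*w) dx ∧ dy ∧ dw + (w) dx ∧ dy ∧ dz + (w - y) dx ∧ dz ∧ dw + (-2*w) dy ∧ dz ∧ dw

For a 2-form omega = sum_{i<j} g_{ij} dx_i ∧ dx_j, the exterior derivative is
  d(omega) = sum_{i<j} d(g_{ij}) ∧ dx_i ∧ dx_j = sum_{i<j, k} (∂g_{ij}/∂x_k) dx_k ∧ dx_i ∧ dx_j.
Expand each term, using dx_k ∧ dx_i ∧ dx_j = sgn(permutation) dx_{(a)} ∧ dx_{(b)} ∧ dx_{(c)} with (a < b < c) sorted:
  d(3*w^2) includes (∂/∂w)(3*w^2) dw = (6*w) dw, which multiplied by dx ∧ dy gives (6*w) dx ∧ dy ∧ dw
  d(-w*y - 2*x*z - 2*z^2) includes (∂/∂y)(-w*y - 2*x*z - 2*z^2) dy = (-w) dy, which multiplied by dx ∧ dz gives (w) dx ∧ dy ∧ dz
  d(-w*y - 2*x*z - 2*z^2) includes (∂/∂w)(-w*y - 2*x*z - 2*z^2) dw = (-y) dw, which multiplied by dx ∧ dz gives (-y) dx ∧ dz ∧ dw
  d(w*(x + y + z)) includes (∂/∂x)(w*(x + y + z)) dx = (w) dx, which multiplied by dy ∧ dw gives (w) dx ∧ dy ∧ dw
  d(w*(x + y + z)) includes (∂/∂z)(w*(x + y + z)) dz = (w) dz, which multiplied by dy ∧ dw gives (-w) dy ∧ dz ∧ dw
  d(w*(x - y)) includes (∂/∂x)(w*(x - y)) dx = (w) dx, which multiplied by dz ∧ dw gives (w) dx ∧ dz ∧ dw
  d(w*(x - y)) includes (∂/∂y)(w*(x - y)) dy = (-w) dy, which multiplied by dz ∧ dw gives (-w) dy ∧ dz ∧ dw
Collecting like 3-forms: d(omega) = (7*w) dx ∧ dy ∧ dw + (w) dx ∧ dy ∧ dz + (w - y) dx ∧ dz ∧ dw + (-2*w) dy ∧ dz ∧ dw.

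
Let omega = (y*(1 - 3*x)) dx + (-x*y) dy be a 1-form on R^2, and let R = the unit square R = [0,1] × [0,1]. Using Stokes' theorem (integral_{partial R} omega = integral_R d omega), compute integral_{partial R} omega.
integral_(partial R) omega = 0

Stokes: integral_partial_R omega = integral_R d omega with d omega = (∂Q/∂x - ∂P/∂y) dx ∧ dy.
  ∂Q/∂x = -y
  ∂P/∂y = 1 - 3*x
  integrand = ∂Q/∂x - ∂P/∂y = 3*x - y - 1.
Integrating over R: integral_0^1 integral_0^1 (3*x - y - 1) dx dy = 0.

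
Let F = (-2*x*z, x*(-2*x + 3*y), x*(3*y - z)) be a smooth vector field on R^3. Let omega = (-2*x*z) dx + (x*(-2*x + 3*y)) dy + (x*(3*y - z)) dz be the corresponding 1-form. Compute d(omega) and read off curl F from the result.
d(omega) = (3*x) dy ∧ dz + (-2*x - 3*y + z) dz ∧ dx + (-4*x + 3*y) dx ∧ dy; curl F = (3*x, -2*x - 3*y + z, -4*x + 3*y)

d omega = sum_{i<j} (∂f_j/∂x_i - ∂f_i/∂x_j) dx_i ∧ dx_j. Under the identification (dy ∧ dz, dz ∧ dx, dx ∧ dy) ↔ (e_x, e_y, e_z), the coefficients are exactly the components of curl F. Compute:
  ∂R/∂y - ∂Q/∂z = (3*x) - (0) = 3*x
  ∂P/∂z - ∂R/∂x = (-2*x) - (3*y - z) = -2*x - 3*y + z
  ∂Q/∂x - ∂P/∂y = (-4*x + 3*y) - (0) = -4*x + 3*y.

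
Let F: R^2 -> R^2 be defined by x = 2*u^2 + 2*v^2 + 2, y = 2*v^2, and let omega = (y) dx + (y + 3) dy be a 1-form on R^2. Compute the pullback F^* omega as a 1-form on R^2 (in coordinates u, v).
F^* omega = (8*u*v^2) du + (16*v^3 + 12*v) dv

Using F^*(f dg) = (f ∘ F) d(g ∘ F), substitute each coordinate x_i by F_i(u, v) in f_i, and replace dx_i by d F_i = (∂F_i/∂u) du + (∂F_i/∂v) dv.
  For the x component: f_1(F) = 2*v^2; d F_1 = (4*u) du + (4*v) dv
  For the y component: f_2(F) = 2*v^2 + 3; d F_2 = (0) du + (4*v) dv
Combining and collecting du, dv coefficients:
  coeff of du: 8*u*v^2
  coeff of dv: 16*v^3 + 12*v
F^* omega = (8*u*v^2) du + (16*v^3 + 12*v) dv.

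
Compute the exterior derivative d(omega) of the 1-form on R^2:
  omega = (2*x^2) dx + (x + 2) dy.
d(omega) = (1) dx ∧ dy

For a 1-form omega = sum_i f_i dx_i, the exterior derivative is
  d(omega) = sum_{i < j} (∂f_j/∂x_i - ∂f_i/∂x_j) dx_i ∧ dx_j.
  coefficient of dx ∧ dy: ∂f_2/∂x - ∂f_1/∂y = ∂(x + 2)/∂x - ∂(2*x^2)/∂y = 1
Assembling: d(omega) = (1) dx ∧ dy.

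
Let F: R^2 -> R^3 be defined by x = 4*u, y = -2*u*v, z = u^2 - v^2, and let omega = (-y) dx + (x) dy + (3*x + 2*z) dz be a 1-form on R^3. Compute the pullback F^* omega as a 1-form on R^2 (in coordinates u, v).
F^* omega = (4*u*(u^2 + 6*u - v^2)) du + (-4*u^2*v - 8*u^2 - 24*u*v + 4*v^3) dv

Using F^*(f dg) = (f ∘ F) d(g ∘ F), substitute each coordinate x_i by F_i(u, v) in f_i, and replace dx_i by d F_i = (∂F_i/∂u) du + (∂F_i/∂v) dv.
  For the x component: f_1(F) = 2*u*v; d F_1 = (4) du + (0) dv
  For the y component: f_2(F) = 4*u; d F_2 = (-2*v) du + (-2*u) dv
  For the z component: f_3(F) = 2*u^2 + 12*u - 2*v^2; d F_3 = (2*u) du + (-2*v) dv
Combining and collecting du, dv coefficients:
  coeff of du: 4*u*(u^2 + 6*u - v^2)
  coeff of dv: -4*u^2*v - 8*u^2 - 24*u*v + 4*v^3
F^* omega = (4*u*(u^2 + 6*u - v^2)) du + (-4*u^2*v - 8*u^2 - 24*u*v + 4*v^3) dv.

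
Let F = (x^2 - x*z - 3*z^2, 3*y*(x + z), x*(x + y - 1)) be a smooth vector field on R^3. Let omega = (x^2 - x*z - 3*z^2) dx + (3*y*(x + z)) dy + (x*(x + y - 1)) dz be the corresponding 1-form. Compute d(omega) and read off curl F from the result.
d(omega) = (x - 3*y) dy ∧ dz + (-3*x - y - 6*z + 1) dz ∧ dx + (3*y) dx ∧ dy; curl F = (x - 3*y, -3*x - y - 6*z + 1, 3*y)

d omega = sum_{i<j} (∂f_j/∂x_i - ∂f_i/∂x_j) dx_i ∧ dx_j. Under the identification (dy ∧ dz, dz ∧ dx, dx ∧ dy) ↔ (e_x, e_y, e_z), the coefficients are exactly the components of curl F. Compute:
  ∂R/∂y - ∂Q/∂z = (x) - (3*y) = x - 3*y
  ∂P/∂z - ∂R/∂x = (-x - 6*z) - (2*x + y - 1) = -3*x - y - 6*z + 1
  ∂Q/∂x - ∂P/∂y = (3*y) - (0) = 3*y.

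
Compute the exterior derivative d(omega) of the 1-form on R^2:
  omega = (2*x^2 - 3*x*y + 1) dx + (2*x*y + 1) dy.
d(omega) = (3*x + 2*y) dx ∧ dy

For a 1-form omega = sum_i f_i dx_i, the exterior derivative is
  d(omega) = sum_{i < j} (∂f_j/∂x_i - ∂f_i/∂x_j) dx_i ∧ dx_j.
  coefficient of dx ∧ dy: ∂f_2/∂x - ∂f_1/∂y = ∂(2*x*y + 1)/∂x - ∂(2*x^2 - 3*x*y + 1)/∂y = 3*x + 2*y
Assembling: d(omega) = (3*x + 2*y) dx ∧ dy.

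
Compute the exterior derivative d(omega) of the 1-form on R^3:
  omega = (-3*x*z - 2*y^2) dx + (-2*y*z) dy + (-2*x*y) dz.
d(omega) = (4*y) dx ∧ dy + (3*x - 2*y) dx ∧ dz + (-2*x + 2*y) dy ∧ dz

For a 1-form omega = sum_i f_i dx_i, the exterior derivative is
  d(omega) = sum_{i < j} (∂f_j/∂x_i - ∂f_i/∂x_j) dx_i ∧ dx_j.
  coefficient of dx ∧ dy: ∂f_2/∂x - ∂f_1/∂y = ∂(-2*y*z)/∂x - ∂(-3*x*z - 2*y^2)/∂y = 4*y
  coefficient of dx ∧ dz: ∂f_3/∂x - ∂f_1/∂z = ∂(-2*x*y)/∂x - ∂(-3*x*z - 2*y^2)/∂z = 3*x - 2*y
  coefficient of dy ∧ dz: ∂f_3/∂y - ∂f_2/∂z = ∂(-2*x*y)/∂y - ∂(-2*y*z)/∂z = -2*x + 2*y
Assembling: d(omega) = (4*y) dx ∧ dy + (3*x - 2*y) dx ∧ dz + (-2*x + 2*y) dy ∧ dz.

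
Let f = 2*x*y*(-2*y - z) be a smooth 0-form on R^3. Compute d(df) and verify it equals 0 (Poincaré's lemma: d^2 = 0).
d(df) = 0

Step 1: df = sum_i (∂f/∂x_i) dx_i = (2*y*(-2*y - z)) dx + (2*x*(-4*y - z)) dy + (-2*x*y) dz.
Step 2: Apply d again. Using the 1-form formula, the coefficient of dx ∧ dy in d(df) is ∂^2 f/∂x ∂y - ∂^2 f/∂y ∂x = (-8*y - 2*z) - (-8*y - 2*z) = 0 (equality of mixed partials for smooth f).
Similarly for dx ∧ dz and dy ∧ dz — all coefficients vanish. So d(df) = 0.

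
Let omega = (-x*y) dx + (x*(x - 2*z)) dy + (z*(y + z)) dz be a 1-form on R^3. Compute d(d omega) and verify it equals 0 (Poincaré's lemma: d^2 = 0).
d(d omega) = 0

Step 1: d omega = sum_{i<j} (∂f_j/∂x_i - ∂f_i/∂x_j) dx_i ∧ dx_j:
  coeff of dx ∧ dy: 3*x - 2*z
  coeff of dx ∧ dz: 0
  coeff of dy ∧ dz: 2*x + z
Step 2: Apply d again to each 2-form coefficient. The only possible 3-form in R^3 is dx ∧ dy ∧ dz, with coefficient
  ∂(coeff of dy∧dz)/∂x - ∂(coeff of dx∧dz)/∂y + ∂(coeff of dx∧dy)/∂z
  = ∂/∂x (2*x + z) - ∂/∂y (0) + ∂/∂z (3*x - 2*z).
Each of these terms simplifies to sums of mixed partials that cancel in pairs. The result is 0 (by equality of mixed partials for smooth functions — Schwarz / Clairaut).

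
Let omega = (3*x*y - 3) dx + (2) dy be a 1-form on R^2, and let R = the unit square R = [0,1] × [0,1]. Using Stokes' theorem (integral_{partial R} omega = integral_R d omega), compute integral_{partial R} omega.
integral_(partial R) omega = -3/2

Stokes: integral_partial_R omega = integral_R d omega with d omega = (∂Q/∂x - ∂P/∂y) dx ∧ dy.
  ∂Q/∂x = 0
  ∂P/∂y = 3*x
  integrand = ∂Q/∂x - ∂P/∂y = -3*x.
Integrating over R: integral_0^1 integral_0^1 (-3*x) dx dy = -3/2.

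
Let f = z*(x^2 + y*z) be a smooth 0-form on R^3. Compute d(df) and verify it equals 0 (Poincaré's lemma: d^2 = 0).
d(df) = 0

Step 1: df = sum_i (∂f/∂x_i) dx_i = (2*x*z) dx + (z^2) dy + (x^2 + 2*y*z) dz.
Step 2: Apply d again. Using the 1-form formula, the coefficient of dx ∧ dy in d(df) is ∂^2 f/∂x ∂y - ∂^2 f/∂y ∂x = (0) - (0) = 0 (equality of mixed partials for smooth f).
Similarly for dx ∧ dz and dy ∧ dz — all coefficients vanish. So d(df) = 0.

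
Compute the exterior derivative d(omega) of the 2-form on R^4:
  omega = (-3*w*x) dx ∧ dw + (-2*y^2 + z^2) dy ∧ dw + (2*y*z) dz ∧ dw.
d(omega) = 0

For a 2-form omega = sum_{i<j} g_{ij} dx_i ∧ dx_j, the exterior derivative is
  d(omega) = sum_{i<j} d(g_{ij}) ∧ dx_i ∧ dx_j = sum_{i<j, k} (∂g_{ij}/∂x_k) dx_k ∧ dx_i ∧ dx_j.
Expand each term, using dx_k ∧ dx_i ∧ dx_j = sgn(permutation) dx_{(a)} ∧ dx_{(b)} ∧ dx_{(c)} with (a < b < c) sorted:
  d(-2*y^2 + z^2) includes (∂/∂z)(-2*y^2 + z^2) dz = (2*z) dz, which multiplied by dy ∧ dw gives (-2*z) dy ∧ dz ∧ dw
  d(2*y*z) includes (∂/∂y)(2*y*z) dy = (2*z) dy, which multiplied by dz ∧ dw gives (2*z) dy ∧ dz ∧ dw
Collecting like 3-forms: d(omega) = 0.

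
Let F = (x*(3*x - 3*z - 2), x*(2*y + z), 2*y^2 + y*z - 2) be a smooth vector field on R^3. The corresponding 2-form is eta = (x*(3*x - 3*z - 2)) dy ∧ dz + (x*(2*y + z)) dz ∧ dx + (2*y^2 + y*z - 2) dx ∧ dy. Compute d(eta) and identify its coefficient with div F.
d(eta) = (8*x + y - 3*z - 2) dx ∧ dy ∧ dz; div F = 8*x + y - 3*z - 2

For a 2-form in R^3 of the form above, applying d gives a 3-form with coefficient ∂P/∂x + ∂Q/∂y + ∂R/∂z:
  ∂P/∂x = 6*x - 3*z - 2
  ∂Q/∂y = 2*x
  ∂R/∂z = y
Sum = 8*x + y - 3*z - 2, which is exactly div F.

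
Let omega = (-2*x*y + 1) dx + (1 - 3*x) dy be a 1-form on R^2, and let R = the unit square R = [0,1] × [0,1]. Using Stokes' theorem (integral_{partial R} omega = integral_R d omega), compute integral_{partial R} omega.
integral_(partial R) omega = -2

Stokes: integral_partial_R omega = integral_R d omega with d omega = (∂Q/∂x - ∂P/∂y) dx ∧ dy.
  ∂Q/∂x = -3
  ∂P/∂y = -2*x
  integrand = ∂Q/∂x - ∂P/∂y = 2*x - 3.
Integrating over R: integral_0^1 integral_0^1 (2*x - 3) dx dy = -2.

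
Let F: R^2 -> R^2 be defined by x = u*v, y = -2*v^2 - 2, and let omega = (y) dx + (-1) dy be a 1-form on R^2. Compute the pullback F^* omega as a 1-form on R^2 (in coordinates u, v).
F^* omega = (2*v*(-v^2 - 1)) du + (-2*u*v^2 - 2*u + 4*v) dv

Using F^*(f dg) = (f ∘ F) d(g ∘ F), substitute each coordinate x_i by F_i(u, v) in f_i, and replace dx_i by d F_i = (∂F_i/∂u) du + (∂F_i/∂v) dv.
  For the x component: f_1(F) = -2*v^2 - 2; d F_1 = (v) du + (u) dv
  For the y component: f_2(F) = -1; d F_2 = (0) du + (-4*v) dv
Combining and collecting du, dv coefficients:
  coeff of du: 2*v*(-v^2 - 1)
  coeff of dv: -2*u*v^2 - 2*u + 4*v
F^* omega = (2*v*(-v^2 - 1)) du + (-2*u*v^2 - 2*u + 4*v) dv.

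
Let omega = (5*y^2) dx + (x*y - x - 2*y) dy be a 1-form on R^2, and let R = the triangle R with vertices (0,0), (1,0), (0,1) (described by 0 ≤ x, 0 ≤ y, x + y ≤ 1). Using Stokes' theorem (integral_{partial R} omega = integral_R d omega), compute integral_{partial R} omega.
integral_(partial R) omega = -2

Stokes: integral_partial_R omega = integral_R d omega with d omega = (∂Q/∂x - ∂P/∂y) dx ∧ dy.
  ∂Q/∂x = y - 1
  ∂P/∂y = 10*y
  integrand = ∂Q/∂x - ∂P/∂y = -9*y - 1.
Integrating over R: integral_0^1 integral_0^{1-x} (-9*y - 1) dy dx = -2.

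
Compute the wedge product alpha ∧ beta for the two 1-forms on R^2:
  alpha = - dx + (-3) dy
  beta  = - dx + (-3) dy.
alpha ∧ beta = 0

Distribute the wedge, using dx_i ∧ dx_j = -dx_j ∧ dx_i and dx_i ∧ dx_i = 0. For each pair (i, j) with i < j, the coefficient of dx_i ∧ dx_j in alpha ∧ beta is (alpha_i * beta_j - alpha_j * beta_i). Collecting: alpha ∧ beta = 0.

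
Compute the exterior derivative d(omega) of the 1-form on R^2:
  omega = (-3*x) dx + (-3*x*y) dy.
d(omega) = (-3*y) dx ∧ dy

For a 1-form omega = sum_i f_i dx_i, the exterior derivative is
  d(omega) = sum_{i < j} (∂f_j/∂x_i - ∂f_i/∂x_j) dx_i ∧ dx_j.
  coefficient of dx ∧ dy: ∂f_2/∂x - ∂f_1/∂y = ∂(-3*x*y)/∂x - ∂(-3*x)/∂y = -3*y
Assembling: d(omega) = (-3*y) dx ∧ dy.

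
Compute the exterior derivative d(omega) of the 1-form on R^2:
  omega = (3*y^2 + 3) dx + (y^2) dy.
d(omega) = (-6*y) dx ∧ dy

For a 1-form omega = sum_i f_i dx_i, the exterior derivative is
  d(omega) = sum_{i < j} (∂f_j/∂x_i - ∂f_i/∂x_j) dx_i ∧ dx_j.
  coefficient of dx ∧ dy: ∂f_2/∂x - ∂f_1/∂y = ∂(y^2)/∂x - ∂(3*y^2 + 3)/∂y = -6*y
Assembling: d(omega) = (-6*y) dx ∧ dy.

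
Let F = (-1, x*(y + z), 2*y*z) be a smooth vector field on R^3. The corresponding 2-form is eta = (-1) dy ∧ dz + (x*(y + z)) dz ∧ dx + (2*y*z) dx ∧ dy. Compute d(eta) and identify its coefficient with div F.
d(eta) = (x + 2*y) dx ∧ dy ∧ dz; div F = x + 2*y

For a 2-form in R^3 of the form above, applying d gives a 3-form with coefficient ∂P/∂x + ∂Q/∂y + ∂R/∂z:
  ∂P/∂x = 0
  ∂Q/∂y = x
  ∂R/∂z = 2*y
Sum = x + 2*y, which is exactly div F.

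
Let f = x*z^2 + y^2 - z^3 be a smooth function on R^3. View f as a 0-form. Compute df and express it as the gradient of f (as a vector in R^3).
df = (z^2) dx + (2*y) dy + (z*(2*x - 3*z)) dz; grad f = (z^2, 2*y, z*(2*x - 3*z))

For a 0-form f, d f = (∂f/∂x) dx + (∂f/∂y) dy + (∂f/∂z) dz. The components of the vector representation are exactly the entries of grad f in Cartesian coordinates:
  ∂f/∂x = z^2
  ∂f/∂y = 2*y
  ∂f/∂z = z*(2*x - 3*z).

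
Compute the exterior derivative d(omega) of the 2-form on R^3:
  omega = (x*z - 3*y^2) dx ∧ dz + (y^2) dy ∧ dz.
d(omega) = (6*y) dx ∧ dy ∧ dz

For a 2-form omega = sum_{i<j} g_{ij} dx_i ∧ dx_j, the exterior derivative is
  d(omega) = sum_{i<j} d(g_{ij}) ∧ dx_i ∧ dx_j = sum_{i<j, k} (∂g_{ij}/∂x_k) dx_k ∧ dx_i ∧ dx_j.
Expand each term, using dx_k ∧ dx_i ∧ dx_j = sgn(permutation) dx_{(a)} ∧ dx_{(b)} ∧ dx_{(c)} with (a < b < c) sorted:
  d(x*z - 3*y^2) includes (∂/∂y)(x*z - 3*y^2) dy = (-6*y) dy, which multiplied by dx ∧ dz gives (6*y) dx ∧ dy ∧ dz
Collecting like 3-forms: d(omega) = (6*y) dx ∧ dy ∧ dz.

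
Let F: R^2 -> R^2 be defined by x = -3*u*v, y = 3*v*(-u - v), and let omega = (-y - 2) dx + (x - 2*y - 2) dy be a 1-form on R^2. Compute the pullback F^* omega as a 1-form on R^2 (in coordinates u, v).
F^* omega = (3*v*(-6*u*v - 9*v^2 + 4)) du + (-18*u^2*v - 45*u*v^2 + 12*u - 36*v^3 + 12*v) dv

Using F^*(f dg) = (f ∘ F) d(g ∘ F), substitute each coordinate x_i by F_i(u, v) in f_i, and replace dx_i by d F_i = (∂F_i/∂u) du + (∂F_i/∂v) dv.
  For the x component: f_1(F) = 3*u*v + 3*v^2 - 2; d F_1 = (-3*v) du + (-3*u) dv
  For the y component: f_2(F) = 3*u*v + 6*v^2 - 2; d F_2 = (-3*v) du + (-3*u - 6*v) dv
Combining and collecting du, dv coefficients:
  coeff of du: 3*v*(-6*u*v - 9*v^2 + 4)
  coeff of dv: -18*u^2*v - 45*u*v^2 + 12*u - 36*v^3 + 12*v
F^* omega = (3*v*(-6*u*v - 9*v^2 + 4)) du + (-18*u^2*v - 45*u*v^2 + 12*u - 36*v^3 + 12*v) dv.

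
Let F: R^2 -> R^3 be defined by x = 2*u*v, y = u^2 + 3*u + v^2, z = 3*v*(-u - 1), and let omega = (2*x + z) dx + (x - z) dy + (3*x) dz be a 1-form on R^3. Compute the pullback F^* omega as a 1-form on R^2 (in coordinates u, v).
F^* omega = (v*(10*u^2 - 16*u*v + 21*u - 6*v + 9)) du + (2*v*(-8*u^2 + 5*u*v - 12*u + 3*v)) dv

Using F^*(f dg) = (f ∘ F) d(g ∘ F), substitute each coordinate x_i by F_i(u, v) in f_i, and replace dx_i by d F_i = (∂F_i/∂u) du + (∂F_i/∂v) dv.
  For the x component: f_1(F) = v*(u - 3); d F_1 = (2*v) du + (2*u) dv
  For the y component: f_2(F) = v*(5*u + 3); d F_2 = (2*u + 3) du + (2*v) dv
  For the z component: f_3(F) = 6*u*v; d F_3 = (-3*v) du + (-3*u - 3) dv
Combining and collecting du, dv coefficients:
  coeff of du: v*(10*u^2 - 16*u*v + 21*u - 6*v + 9)
  coeff of dv: 2*v*(-8*u^2 + 5*u*v - 12*u + 3*v)
F^* omega = (v*(10*u^2 - 16*u*v + 21*u - 6*v + 9)) du + (2*v*(-8*u^2 + 5*u*v - 12*u + 3*v)) dv.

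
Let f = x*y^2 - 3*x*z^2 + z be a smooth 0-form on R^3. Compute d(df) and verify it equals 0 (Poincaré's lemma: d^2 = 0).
d(df) = 0

Step 1: df = sum_i (∂f/∂x_i) dx_i = (y^2 - 3*z^2) dx + (2*x*y) dy + (-6*x*z + 1) dz.
Step 2: Apply d again. Using the 1-form formula, the coefficient of dx ∧ dy in d(df) is ∂^2 f/∂x ∂y - ∂^2 f/∂y ∂x = (2*y) - (2*y) = 0 (equality of mixed partials for smooth f).
Similarly for dx ∧ dz and dy ∧ dz — all coefficients vanish. So d(df) = 0.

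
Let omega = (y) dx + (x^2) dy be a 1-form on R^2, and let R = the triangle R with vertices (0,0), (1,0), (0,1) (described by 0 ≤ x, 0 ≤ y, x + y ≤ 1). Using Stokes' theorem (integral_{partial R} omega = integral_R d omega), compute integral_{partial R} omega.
integral_(partial R) omega = -1/6

Stokes: integral_partial_R omega = integral_R d omega with d omega = (∂Q/∂x - ∂P/∂y) dx ∧ dy.
  ∂Q/∂x = 2*x
  ∂P/∂y = 1
  integrand = ∂Q/∂x - ∂P/∂y = 2*x - 1.
Integrating over R: integral_0^1 integral_0^{1-x} (2*x - 1) dy dx = -1/6.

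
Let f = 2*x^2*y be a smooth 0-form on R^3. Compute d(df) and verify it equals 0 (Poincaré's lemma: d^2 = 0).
d(df) = 0

Step 1: df = sum_i (∂f/∂x_i) dx_i = (4*x*y) dx + (2*x^2) dy + (0) dz.
Step 2: Apply d again. Using the 1-form formula, the coefficient of dx ∧ dy in d(df) is ∂^2 f/∂x ∂y - ∂^2 f/∂y ∂x = (4*x) - (4*x) = 0 (equality of mixed partials for smooth f).
Similarly for dx ∧ dz and dy ∧ dz — all coefficients vanish. So d(df) = 0.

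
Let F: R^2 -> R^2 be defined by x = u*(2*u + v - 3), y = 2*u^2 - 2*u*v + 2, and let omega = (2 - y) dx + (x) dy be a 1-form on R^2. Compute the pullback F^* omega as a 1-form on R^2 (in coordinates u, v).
F^* omega = (6*u^2*(v - 1)) du + (6*u^2*(1 - u)) dv

Using F^*(f dg) = (f ∘ F) d(g ∘ F), substitute each coordinate x_i by F_i(u, v) in f_i, and replace dx_i by d F_i = (∂F_i/∂u) du + (∂F_i/∂v) dv.
  For the x component: f_1(F) = 2*u*(-u + v); d F_1 = (4*u + v - 3) du + (u) dv
  For the y component: f_2(F) = u*(2*u + v - 3); d F_2 = (4*u - 2*v) du + (-2*u) dv
Combining and collecting du, dv coefficients:
  coeff of du: 6*u^2*(v - 1)
  coeff of dv: 6*u^2*(1 - u)
F^* omega = (6*u^2*(v - 1)) du + (6*u^2*(1 - u)) dv.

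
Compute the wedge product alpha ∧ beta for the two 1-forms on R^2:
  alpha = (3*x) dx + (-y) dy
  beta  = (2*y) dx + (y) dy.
alpha ∧ beta = (y*(3*x + 2*y)) dx ∧ dy

Distribute the wedge, using dx_i ∧ dx_j = -dx_j ∧ dx_i and dx_i ∧ dx_i = 0. For each pair (i, j) with i < j, the coefficient of dx_i ∧ dx_j in alpha ∧ beta is (alpha_i * beta_j - alpha_j * beta_i). Collecting: alpha ∧ beta = (y*(3*x + 2*y)) dx ∧ dy.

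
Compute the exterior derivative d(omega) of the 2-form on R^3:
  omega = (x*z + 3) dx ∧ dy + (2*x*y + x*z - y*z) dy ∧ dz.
d(omega) = (x + 2*y + z) dx ∧ dy ∧ dz

For a 2-form omega = sum_{i<j} g_{ij} dx_i ∧ dx_j, the exterior derivative is
  d(omega) = sum_{i<j} d(g_{ij}) ∧ dx_i ∧ dx_j = sum_{i<j, k} (∂g_{ij}/∂x_k) dx_k ∧ dx_i ∧ dx_j.
Expand each term, using dx_k ∧ dx_i ∧ dx_j = sgn(permutation) dx_{(a)} ∧ dx_{(b)} ∧ dx_{(c)} with (a < b < c) sorted:
  d(x*z + 3) includes (∂/∂z)(x*z + 3) dz = (x) dz, which multiplied by dx ∧ dy gives (x) dx ∧ dy ∧ dz
  d(2*x*y + x*z - y*z) includes (∂/∂x)(2*x*y + x*z - y*z) dx = (2*y + z) dx, which multiplied by dy ∧ dz gives (2*y + z) dx ∧ dy ∧ dz
Collecting like 3-forms: d(omega) = (x + 2*y + z) dx ∧ dy ∧ dz.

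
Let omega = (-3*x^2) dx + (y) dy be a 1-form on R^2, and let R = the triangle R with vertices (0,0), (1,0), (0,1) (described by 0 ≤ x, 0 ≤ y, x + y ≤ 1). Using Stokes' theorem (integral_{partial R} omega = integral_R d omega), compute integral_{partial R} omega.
integral_(partial R) omega = 0

Stokes: integral_partial_R omega = integral_R d omega with d omega = (∂Q/∂x - ∂P/∂y) dx ∧ dy.
  ∂Q/∂x = 0
  ∂P/∂y = 0
  integrand = ∂Q/∂x - ∂P/∂y = 0.
Integrating over R: integral_0^1 integral_0^{1-x} (0) dy dx = 0.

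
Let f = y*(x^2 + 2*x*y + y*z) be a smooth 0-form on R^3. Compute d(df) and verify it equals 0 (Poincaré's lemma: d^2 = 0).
d(df) = 0

Step 1: df = sum_i (∂f/∂x_i) dx_i = (2*y*(x + y)) dx + (x^2 + 4*x*y + 2*y*z) dy + (y^2) dz.
Step 2: Apply d again. Using the 1-form formula, the coefficient of dx ∧ dy in d(df) is ∂^2 f/∂x ∂y - ∂^2 f/∂y ∂x = (2*x + 4*y) - (2*x + 4*y) = 0 (equality of mixed partials for smooth f).
Similarly for dx ∧ dz and dy ∧ dz — all coefficients vanish. So d(df) = 0.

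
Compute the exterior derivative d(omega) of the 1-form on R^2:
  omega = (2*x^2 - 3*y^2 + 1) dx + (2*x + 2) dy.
d(omega) = (6*y + 2) dx ∧ dy

For a 1-form omega = sum_i f_i dx_i, the exterior derivative is
  d(omega) = sum_{i < j} (∂f_j/∂x_i - ∂f_i/∂x_j) dx_i ∧ dx_j.
  coefficient of dx ∧ dy: ∂f_2/∂x - ∂f_1/∂y = ∂(2*x + 2)/∂x - ∂(2*x^2 - 3*y^2 + 1)/∂y = 6*y + 2
Assembling: d(omega) = (6*y + 2) dx ∧ dy.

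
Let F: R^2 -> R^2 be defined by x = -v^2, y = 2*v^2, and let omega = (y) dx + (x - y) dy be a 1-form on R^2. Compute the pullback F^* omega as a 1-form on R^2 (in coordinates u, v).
F^* omega = (-16*v^3) dv

Using F^*(f dg) = (f ∘ F) d(g ∘ F), substitute each coordinate x_i by F_i(u, v) in f_i, and replace dx_i by d F_i = (∂F_i/∂u) du + (∂F_i/∂v) dv.
  For the x component: f_1(F) = 2*v^2; d F_1 = (0) du + (-2*v) dv
  For the y component: f_2(F) = -3*v^2; d F_2 = (0) du + (4*v) dv
Combining and collecting du, dv coefficients:
  coeff of du: 0
  coeff of dv: -16*v^3
F^* omega = (-16*v^3) dv.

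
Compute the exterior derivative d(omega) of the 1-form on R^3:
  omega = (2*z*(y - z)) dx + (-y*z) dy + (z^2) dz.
d(omega) = (-2*z) dx ∧ dy + (-2*y + 4*z) dx ∧ dz + (y) dy ∧ dz

For a 1-form omega = sum_i f_i dx_i, the exterior derivative is
  d(omega) = sum_{i < j} (∂f_j/∂x_i - ∂f_i/∂x_j) dx_i ∧ dx_j.
  coefficient of dx ∧ dy: ∂f_2/∂x - ∂f_1/∂y = ∂(-y*z)/∂x - ∂(2*z*(y - z))/∂y = -2*z
  coefficient of dx ∧ dz: ∂f_3/∂x - ∂f_1/∂z = ∂(z^2)/∂x - ∂(2*z*(y - z))/∂z = -2*y + 4*z
  coefficient of dy ∧ dz: ∂f_3/∂y - ∂f_2/∂z = ∂(z^2)/∂y - ∂(-y*z)/∂z = y
Assembling: d(omega) = (-2*z) dx ∧ dy + (-2*y + 4*z) dx ∧ dz + (y) dy ∧ dz.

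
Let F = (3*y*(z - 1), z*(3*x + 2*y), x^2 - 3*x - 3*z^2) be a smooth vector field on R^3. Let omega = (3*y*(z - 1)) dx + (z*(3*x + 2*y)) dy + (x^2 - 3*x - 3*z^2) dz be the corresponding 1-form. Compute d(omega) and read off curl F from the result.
d(omega) = (-3*x - 2*y) dy ∧ dz + (-2*x + 3*y + 3) dz ∧ dx + (3) dx ∧ dy; curl F = (-3*x - 2*y, -2*x + 3*y + 3, 3)

d omega = sum_{i<j} (∂f_j/∂x_i - ∂f_i/∂x_j) dx_i ∧ dx_j. Under the identification (dy ∧ dz, dz ∧ dx, dx ∧ dy) ↔ (e_x, e_y, e_z), the coefficients are exactly the components of curl F. Compute:
  ∂R/∂y - ∂Q/∂z = (0) - (3*x + 2*y) = -3*x - 2*y
  ∂P/∂z - ∂R/∂x = (3*y) - (2*x - 3) = -2*x + 3*y + 3
  ∂Q/∂x - ∂P/∂y = (3*z) - (3*z - 3) = 3.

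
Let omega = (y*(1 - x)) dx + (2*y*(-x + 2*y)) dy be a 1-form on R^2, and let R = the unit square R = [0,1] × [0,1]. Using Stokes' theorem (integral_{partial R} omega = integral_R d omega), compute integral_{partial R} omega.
integral_(partial R) omega = -3/2

Stokes: integral_partial_R omega = integral_R d omega with d omega = (∂Q/∂x - ∂P/∂y) dx ∧ dy.
  ∂Q/∂x = -2*y
  ∂P/∂y = 1 - x
  integrand = ∂Q/∂x - ∂P/∂y = x - 2*y - 1.
Integrating over R: integral_0^1 integral_0^1 (x - 2*y - 1) dx dy = -3/2.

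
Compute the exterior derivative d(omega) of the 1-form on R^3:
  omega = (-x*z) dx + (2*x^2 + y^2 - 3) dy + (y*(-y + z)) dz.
d(omega) = (4*x) dx ∧ dy + (x) dx ∧ dz + (-2*y + z) dy ∧ dz

For a 1-form omega = sum_i f_i dx_i, the exterior derivative is
  d(omega) = sum_{i < j} (∂f_j/∂x_i - ∂f_i/∂x_j) dx_i ∧ dx_j.
  coefficient of dx ∧ dy: ∂f_2/∂x - ∂f_1/∂y = ∂(2*x^2 + y^2 - 3)/∂x - ∂(-x*z)/∂y = 4*x
  coefficient of dx ∧ dz: ∂f_3/∂x - ∂f_1/∂z = ∂(y*(-y + z))/∂x - ∂(-x*z)/∂z = x
  coefficient of dy ∧ dz: ∂f_3/∂y - ∂f_2/∂z = ∂(y*(-y + z))/∂y - ∂(2*x^2 + y^2 - 3)/∂z = -2*y + z
Assembling: d(omega) = (4*x) dx ∧ dy + (x) dx ∧ dz + (-2*y + z) dy ∧ dz.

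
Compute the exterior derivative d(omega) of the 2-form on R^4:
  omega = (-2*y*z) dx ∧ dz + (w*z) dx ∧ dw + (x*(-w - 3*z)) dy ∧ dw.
d(omega) = (2*z) dx ∧ dy ∧ dz + (-w) dx ∧ dz ∧ dw + (-w - 3*z) dx ∧ dy ∧ dw + (3*x) dy ∧ dz ∧ dw

For a 2-form omega = sum_{i<j} g_{ij} dx_i ∧ dx_j, the exterior derivative is
  d(omega) = sum_{i<j} d(g_{ij}) ∧ dx_i ∧ dx_j = sum_{i<j, k} (∂g_{ij}/∂x_k) dx_k ∧ dx_i ∧ dx_j.
Expand each term, using dx_k ∧ dx_i ∧ dx_j = sgn(permutation) dx_{(a)} ∧ dx_{(b)} ∧ dx_{(c)} with (a < b < c) sorted:
  d(-2*y*z) includes (∂/∂y)(-2*y*z) dy = (-2*z) dy, which multiplied by dx ∧ dz gives (2*z) dx ∧ dy ∧ dz
  d(w*z) includes (∂/∂z)(w*z) dz = (w) dz, which multiplied by dx ∧ dw gives (-w) dx ∧ dz ∧ dw
  d(x*(-w - 3*z)) includes (∂/∂x)(x*(-w - 3*z)) dx = (-w - 3*z) dx, which multiplied by dy ∧ dw gives (-w - 3*z) dx ∧ dy ∧ dw
  d(x*(-w - 3*z)) includes (∂/∂z)(x*(-w - 3*z)) dz = (-3*x) dz, which multiplied by dy ∧ dw gives (3*x) dy ∧ dz ∧ dw
Collecting like 3-forms: d(omega) = (2*z) dx ∧ dy ∧ dz + (-w) dx ∧ dz ∧ dw + (-w - 3*z) dx ∧ dy ∧ dw + (3*x) dy ∧ dz ∧ dw.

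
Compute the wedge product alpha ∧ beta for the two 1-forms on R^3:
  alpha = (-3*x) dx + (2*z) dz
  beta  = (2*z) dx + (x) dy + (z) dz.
alpha ∧ beta = (-3*x^2) dx ∧ dy + (-z*(3*x + 4*z)) dx ∧ dz + (-2*x*z) dy ∧ dz

Distribute the wedge, using dx_i ∧ dx_j = -dx_j ∧ dx_i and dx_i ∧ dx_i = 0. For each pair (i, j) with i < j, the coefficient of dx_i ∧ dx_j in alpha ∧ beta is (alpha_i * beta_j - alpha_j * beta_i). Collecting: alpha ∧ beta = (-3*x^2) dx ∧ dy + (-z*(3*x + 4*z)) dx ∧ dz + (-2*x*z) dy ∧ dz.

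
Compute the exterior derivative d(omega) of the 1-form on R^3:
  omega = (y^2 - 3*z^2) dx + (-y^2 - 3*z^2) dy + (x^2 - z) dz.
d(omega) = (-2*y) dx ∧ dy + (2*x + 6*z) dx ∧ dz + (6*z) dy ∧ dz

For a 1-form omega = sum_i f_i dx_i, the exterior derivative is
  d(omega) = sum_{i < j} (∂f_j/∂x_i - ∂f_i/∂x_j) dx_i ∧ dx_j.
  coefficient of dx ∧ dy: ∂f_2/∂x - ∂f_1/∂y = ∂(-y^2 - 3*z^2)/∂x - ∂(y^2 - 3*z^2)/∂y = -2*y
  coefficient of dx ∧ dz: ∂f_3/∂x - ∂f_1/∂z = ∂(x^2 - z)/∂x - ∂(y^2 - 3*z^2)/∂z = 2*x + 6*z
  coefficient of dy ∧ dz: ∂f_3/∂y - ∂f_2/∂z = ∂(x^2 - z)/∂y - ∂(-y^2 - 3*z^2)/∂z = 6*z
Assembling: d(omega) = (-2*y) dx ∧ dy + (2*x + 6*z) dx ∧ dz + (6*z) dy ∧ dz.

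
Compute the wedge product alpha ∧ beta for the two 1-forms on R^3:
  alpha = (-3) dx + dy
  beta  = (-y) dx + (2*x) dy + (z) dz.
alpha ∧ beta = (-6*x + y) dx ∧ dy + (-3*z) dx ∧ dz + (z) dy ∧ dz

Distribute the wedge, using dx_i ∧ dx_j = -dx_j ∧ dx_i and dx_i ∧ dx_i = 0. For each pair (i, j) with i < j, the coefficient of dx_i ∧ dx_j in alpha ∧ beta is (alpha_i * beta_j - alpha_j * beta_i). Collecting: alpha ∧ beta = (-6*x + y) dx ∧ dy + (-3*z) dx ∧ dz + (z) dy ∧ dz.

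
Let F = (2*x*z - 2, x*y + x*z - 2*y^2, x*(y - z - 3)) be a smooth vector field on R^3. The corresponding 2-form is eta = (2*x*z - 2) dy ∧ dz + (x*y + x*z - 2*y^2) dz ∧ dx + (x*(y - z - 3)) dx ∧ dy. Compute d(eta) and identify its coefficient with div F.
d(eta) = (-4*y + 2*z) dx ∧ dy ∧ dz; div F = -4*y + 2*z

For a 2-form in R^3 of the form above, applying d gives a 3-form with coefficient ∂P/∂x + ∂Q/∂y + ∂R/∂z:
  ∂P/∂x = 2*z
  ∂Q/∂y = x - 4*y
  ∂R/∂z = -x
Sum = -4*y + 2*z, which is exactly div F.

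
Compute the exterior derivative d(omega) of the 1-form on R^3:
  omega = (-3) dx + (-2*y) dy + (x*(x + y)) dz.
d(omega) = (2*x + y) dx ∧ dz + (x) dy ∧ dz

For a 1-form omega = sum_i f_i dx_i, the exterior derivative is
  d(omega) = sum_{i < j} (∂f_j/∂x_i - ∂f_i/∂x_j) dx_i ∧ dx_j.
  coefficient of dx ∧ dz: ∂f_3/∂x - ∂f_1/∂z = ∂(x*(x + y))/∂x - ∂(-3)/∂z = 2*x + y
  coefficient of dy ∧ dz: ∂f_3/∂y - ∂f_2/∂z = ∂(x*(x + y))/∂y - ∂(-2*y)/∂z = x
Assembling: d(omega) = (2*x + y) dx ∧ dz + (x) dy ∧ dz.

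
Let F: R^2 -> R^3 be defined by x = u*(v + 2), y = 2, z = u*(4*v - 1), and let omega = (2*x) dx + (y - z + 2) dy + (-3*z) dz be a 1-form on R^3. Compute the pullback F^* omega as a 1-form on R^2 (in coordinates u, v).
F^* omega = (u*(-46*v^2 + 32*v + 5)) du + (u^2*(16 - 46*v)) dv

Using F^*(f dg) = (f ∘ F) d(g ∘ F), substitute each coordinate x_i by F_i(u, v) in f_i, and replace dx_i by d F_i = (∂F_i/∂u) du + (∂F_i/∂v) dv.
  For the x component: f_1(F) = 2*u*(v + 2); d F_1 = (v + 2) du + (u) dv
  For the y component: f_2(F) = -4*u*v + u + 4; d F_2 = (0) du + (0) dv
  For the z component: f_3(F) = 3*u*(1 - 4*v); d F_3 = (4*v - 1) du + (4*u) dv
Combining and collecting du, dv coefficients:
  coeff of du: u*(-46*v^2 + 32*v + 5)
  coeff of dv: u^2*(16 - 46*v)
F^* omega = (u*(-46*v^2 + 32*v + 5)) du + (u^2*(16 - 46*v)) dv.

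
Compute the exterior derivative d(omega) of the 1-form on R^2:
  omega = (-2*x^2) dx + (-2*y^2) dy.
d(omega) = 0

For a 1-form omega = sum_i f_i dx_i, the exterior derivative is
  d(omega) = sum_{i < j} (∂f_j/∂x_i - ∂f_i/∂x_j) dx_i ∧ dx_j.

Assembling: d(omega) = 0.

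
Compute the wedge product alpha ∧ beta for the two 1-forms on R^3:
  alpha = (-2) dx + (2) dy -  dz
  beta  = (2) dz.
alpha ∧ beta = (-4) dx ∧ dz + (4) dy ∧ dz

Distribute the wedge, using dx_i ∧ dx_j = -dx_j ∧ dx_i and dx_i ∧ dx_i = 0. For each pair (i, j) with i < j, the coefficient of dx_i ∧ dx_j in alpha ∧ beta is (alpha_i * beta_j - alpha_j * beta_i). Collecting: alpha ∧ beta = (-4) dx ∧ dz + (4) dy ∧ dz.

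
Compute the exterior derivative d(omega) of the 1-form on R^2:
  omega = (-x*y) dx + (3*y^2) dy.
d(omega) = (x) dx ∧ dy

For a 1-form omega = sum_i f_i dx_i, the exterior derivative is
  d(omega) = sum_{i < j} (∂f_j/∂x_i - ∂f_i/∂x_j) dx_i ∧ dx_j.
  coefficient of dx ∧ dy: ∂f_2/∂x - ∂f_1/∂y = ∂(3*y^2)/∂x - ∂(-x*y)/∂y = x
Assembling: d(omega) = (x) dx ∧ dy.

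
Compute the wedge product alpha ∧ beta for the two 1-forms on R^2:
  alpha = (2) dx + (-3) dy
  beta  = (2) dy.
alpha ∧ beta = (4) dx ∧ dy

Distribute the wedge, using dx_i ∧ dx_j = -dx_j ∧ dx_i and dx_i ∧ dx_i = 0. For each pair (i, j) with i < j, the coefficient of dx_i ∧ dx_j in alpha ∧ beta is (alpha_i * beta_j - alpha_j * beta_i). Collecting: alpha ∧ beta = (4) dx ∧ dy.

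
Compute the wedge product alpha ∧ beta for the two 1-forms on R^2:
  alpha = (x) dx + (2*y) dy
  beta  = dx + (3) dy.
alpha ∧ beta = (3*x - 2*y) dx ∧ dy

Distribute the wedge, using dx_i ∧ dx_j = -dx_j ∧ dx_i and dx_i ∧ dx_i = 0. For each pair (i, j) with i < j, the coefficient of dx_i ∧ dx_j in alpha ∧ beta is (alpha_i * beta_j - alpha_j * beta_i). Collecting: alpha ∧ beta = (3*x - 2*y) dx ∧ dy.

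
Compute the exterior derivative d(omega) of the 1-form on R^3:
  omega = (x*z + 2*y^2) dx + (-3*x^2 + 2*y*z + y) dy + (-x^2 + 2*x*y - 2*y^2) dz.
d(omega) = (-6*x - 4*y) dx ∧ dy + (-3*x + 2*y) dx ∧ dz + (2*x - 6*y) dy ∧ dz

For a 1-form omega = sum_i f_i dx_i, the exterior derivative is
  d(omega) = sum_{i < j} (∂f_j/∂x_i - ∂f_i/∂x_j) dx_i ∧ dx_j.
  coefficient of dx ∧ dy: ∂f_2/∂x - ∂f_1/∂y = ∂(-3*x^2 + 2*y*z + y)/∂x - ∂(x*z + 2*y^2)/∂y = -6*x - 4*y
  coefficient of dx ∧ dz: ∂f_3/∂x - ∂f_1/∂z = ∂(-x^2 + 2*x*y - 2*y^2)/∂x - ∂(x*z + 2*y^2)/∂z = -3*x + 2*y
  coefficient of dy ∧ dz: ∂f_3/∂y - ∂f_2/∂z = ∂(-x^2 + 2*x*y - 2*y^2)/∂y - ∂(-3*x^2 + 2*y*z + y)/∂z = 2*x - 6*y
Assembling: d(omega) = (-6*x - 4*y) dx ∧ dy + (-3*x + 2*y) dx ∧ dz + (2*x - 6*y) dy ∧ dz.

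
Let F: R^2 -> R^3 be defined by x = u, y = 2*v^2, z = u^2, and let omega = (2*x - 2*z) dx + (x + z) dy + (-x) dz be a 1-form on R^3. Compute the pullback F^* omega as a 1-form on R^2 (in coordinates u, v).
F^* omega = (2*u*(1 - 2*u)) du + (4*u*v*(u + 1)) dv

Using F^*(f dg) = (f ∘ F) d(g ∘ F), substitute each coordinate x_i by F_i(u, v) in f_i, and replace dx_i by d F_i = (∂F_i/∂u) du + (∂F_i/∂v) dv.
  For the x component: f_1(F) = 2*u*(1 - u); d F_1 = (1) du + (0) dv
  For the y component: f_2(F) = u*(u + 1); d F_2 = (0) du + (4*v) dv
  For the z component: f_3(F) = -u; d F_3 = (2*u) du + (0) dv
Combining and collecting du, dv coefficients:
  coeff of du: 2*u*(1 - 2*u)
  coeff of dv: 4*u*v*(u + 1)
F^* omega = (2*u*(1 - 2*u)) du + (4*u*v*(u + 1)) dv.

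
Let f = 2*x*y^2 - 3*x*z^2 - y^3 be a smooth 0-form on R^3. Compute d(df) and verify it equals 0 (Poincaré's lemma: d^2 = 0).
d(df) = 0

Step 1: df = sum_i (∂f/∂x_i) dx_i = (2*y^2 - 3*z^2) dx + (y*(4*x - 3*y)) dy + (-6*x*z) dz.
Step 2: Apply d again. Using the 1-form formula, the coefficient of dx ∧ dy in d(df) is ∂^2 f/∂x ∂y - ∂^2 f/∂y ∂x = (4*y) - (4*y) = 0 (equality of mixed partials for smooth f).
Similarly for dx ∧ dz and dy ∧ dz — all coefficients vanish. So d(df) = 0.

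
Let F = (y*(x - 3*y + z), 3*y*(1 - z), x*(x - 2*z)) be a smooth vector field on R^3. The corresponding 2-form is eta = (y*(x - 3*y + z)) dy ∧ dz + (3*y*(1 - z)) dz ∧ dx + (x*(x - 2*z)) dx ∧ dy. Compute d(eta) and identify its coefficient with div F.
d(eta) = (-2*x + y - 3*z + 3) dx ∧ dy ∧ dz; div F = -2*x + y - 3*z + 3

For a 2-form in R^3 of the form above, applying d gives a 3-form with coefficient ∂P/∂x + ∂Q/∂y + ∂R/∂z:
  ∂P/∂x = y
  ∂Q/∂y = 3 - 3*z
  ∂R/∂z = -2*x
Sum = -2*x + y - 3*z + 3, which is exactly div F.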